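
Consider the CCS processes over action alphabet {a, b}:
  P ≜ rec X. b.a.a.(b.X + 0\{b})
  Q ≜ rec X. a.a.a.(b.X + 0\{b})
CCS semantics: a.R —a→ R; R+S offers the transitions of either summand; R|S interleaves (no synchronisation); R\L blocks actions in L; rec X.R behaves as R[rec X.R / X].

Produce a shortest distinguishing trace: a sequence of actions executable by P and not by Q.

Reachable graph of P (4 states):
  u0 = rec X. b.a.a.(b.X + 0\{b}) ⊢ -b-> u1
  u1 = a.a.(b.(rec X. b.a.a.(b.X + 0\{b})) + 0\{b}) ⊢ -a-> u2
  u2 = a.(b.(rec X. b.a.a.(b.X + 0\{b})) + 0\{b}) ⊢ -a-> u3
  u3 = b.(rec X. b.a.a.(b.X + 0\{b})) + 0\{b} ⊢ -b-> u0
Reachable graph of Q (4 states):
  v0 = rec X. a.a.a.(b.X + 0\{b}) ⊢ -a-> v1
  v1 = a.a.(b.(rec X. a.a.a.(b.X + 0\{b})) + 0\{b}) ⊢ -a-> v2
  v2 = a.(b.(rec X. a.a.a.(b.X + 0\{b})) + 0\{b}) ⊢ -a-> v3
  v3 = b.(rec X. a.a.a.(b.X + 0\{b})) + 0\{b} ⊢ -b-> v0
Run σ = ⟨b⟩ on P: start {u0}
  step 1 (b): {u1}
  ✓ P
Run σ = ⟨b⟩ on Q: start {v0}
  step 1 (b): no successor for Q

b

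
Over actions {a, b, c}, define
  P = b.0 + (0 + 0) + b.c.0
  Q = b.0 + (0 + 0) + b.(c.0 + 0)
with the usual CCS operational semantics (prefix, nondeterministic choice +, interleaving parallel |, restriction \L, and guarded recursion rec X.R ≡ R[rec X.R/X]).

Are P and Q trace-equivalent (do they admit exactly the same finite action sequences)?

YES

P's transition system — 3 states:
  s0 = b.0 + (0 + 0) + b.c.0 :: =b=> s1, =b=> s2
  s1 = 0 :: ∅
  s2 = c.0 :: =c=> s1
Q's transition system — 3 states:
  t0 = b.0 + (0 + 0) + b.(c.0 + 0) :: =b=> t1, =b=> t2
  t1 = 0 :: ∅
  t2 = c.0 + 0 :: =c=> t1
Partition-refinement fixed point:
  B0 = {s0, t0}
  B1 = {s2, t2}
  B2 = {s1, t1}
s0 ∈ B0, t0 ∈ B0 → same block
Bisimilar ⇒ trace-equivalent.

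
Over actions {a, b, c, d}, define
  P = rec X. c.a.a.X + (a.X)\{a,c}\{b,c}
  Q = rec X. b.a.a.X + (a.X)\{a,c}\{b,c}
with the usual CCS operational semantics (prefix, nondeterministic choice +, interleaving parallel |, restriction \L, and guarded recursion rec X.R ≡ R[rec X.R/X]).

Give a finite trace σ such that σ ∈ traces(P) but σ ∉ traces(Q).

P's transition system — 3 states:
  m0 = rec X. c.a.a.X + (a.X)\{a,c}\{b,c} :: --c--▸ m1
  m1 = a.a.(rec X. c.a.a.X + (a.X)\{a,c}\{b,c}) :: --a--▸ m2
  m2 = a.(rec X. c.a.a.X + (a.X)\{a,c}\{b,c}) :: --a--▸ m0
Q's transition system — 3 states:
  n0 = rec X. b.a.a.X + (a.X)\{a,c}\{b,c} :: --b--▸ n1
  n1 = a.a.(rec X. b.a.a.X + (a.X)\{a,c}\{b,c}) :: --a--▸ n2
  n2 = a.(rec X. b.a.a.X + (a.X)\{a,c}\{b,c}) :: --a--▸ n0
Run σ = ⟨c⟩ on P: start {m0}
  [1] c ⇒ {m1}
  — P admits the full trace.
Run σ = ⟨c⟩ on Q: start {n0}
  [1] c ⇒ no successor for Q

c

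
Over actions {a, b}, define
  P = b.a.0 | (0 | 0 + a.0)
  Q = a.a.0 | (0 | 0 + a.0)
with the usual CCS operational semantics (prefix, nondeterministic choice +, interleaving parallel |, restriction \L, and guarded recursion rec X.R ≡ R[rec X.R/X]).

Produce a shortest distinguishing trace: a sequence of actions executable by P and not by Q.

b

LTS(P): 6 reachable states
  p0 = b.a.0 | (0 | 0 + a.0) | -a-> p1, -b-> p2
  p1 = b.a.0 | 0 | -b-> p3
  p2 = a.0 | (0 | 0 + a.0) | -a-> p3, -a-> p4
  p3 = a.0 | 0 | -a-> p5
  p4 = 0 | (0 | 0 + a.0) | -a-> p5
  p5 = 0 | 0 | ·
LTS(Q): 6 reachable states
  q0 = a.a.0 | (0 | 0 + a.0) | -a-> q1, -a-> q2
  q1 = a.0 | (0 | 0 + a.0) | -a-> q3, -a-> q4
  q2 = a.a.0 | 0 | -a-> q4
  q3 = 0 | (0 | 0 + a.0) | -a-> q5
  q4 = a.0 | 0 | -a-> q5
  q5 = 0 | 0 | ·
Run σ = ⟨b⟩ on P: start {p0}
  step 1 (b): {p2}
  ✓ P
Run σ = ⟨b⟩ on Q: start {q0}
  step 1 (b): ∅  — Q cannot continue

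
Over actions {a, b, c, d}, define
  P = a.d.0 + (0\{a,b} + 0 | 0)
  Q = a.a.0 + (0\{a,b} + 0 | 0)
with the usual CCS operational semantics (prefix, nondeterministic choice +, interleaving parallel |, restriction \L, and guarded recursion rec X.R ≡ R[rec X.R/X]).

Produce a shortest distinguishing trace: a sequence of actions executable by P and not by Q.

ad

LTS(P): 3 reachable states
  p0 = a.d.0 + (0\{a,b} + 0 | 0) → --a--▸ p1
  p1 = d.0 → --d--▸ p2
  p2 = 0 → ∅
LTS(Q): 3 reachable states
  q0 = a.a.0 + (0\{a,b} + 0 | 0) → --a--▸ q1
  q1 = a.0 → --a--▸ q2
  q2 = 0 → ∅
Executing ad from P (initial set {p0}):
  after a @ step 1: {p1}
  after d @ step 2: {p2}
  — P admits the full trace.
Executing ad from Q (initial set {q0}):
  after a @ step 1: {q1}
  after d @ step 2: no successor for Q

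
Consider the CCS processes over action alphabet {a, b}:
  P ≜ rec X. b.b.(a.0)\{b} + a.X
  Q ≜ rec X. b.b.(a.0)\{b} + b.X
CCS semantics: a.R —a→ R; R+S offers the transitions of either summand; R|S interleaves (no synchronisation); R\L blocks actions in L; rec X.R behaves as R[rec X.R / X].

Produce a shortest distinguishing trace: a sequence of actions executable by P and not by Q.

a

P's transition system — 4 states:
  p0 = rec X. b.b.(a.0)\{b} + a.X → --a--▸ p0, --b--▸ p1
  p1 = b.(a.0)\{b} → --b--▸ p2
  p2 = (a.0)\{b} → --a--▸ p3
  p3 = 0\{b} → ∅
Q's transition system — 4 states:
  q0 = rec X. b.b.(a.0)\{b} + b.X → --b--▸ q0, --b--▸ q1
  q1 = b.(a.0)\{b} → --b--▸ q2
  q2 = (a.0)\{b} → --a--▸ q3
  q3 = 0\{b} → ∅
Trace ⟨a⟩ through P, begin at {p0}:
  after a @ step 1: {p0}
  — P admits the full trace.
Trace ⟨a⟩ through Q, begin at {q0}:
  after a @ step 1: ∅ (Q stuck)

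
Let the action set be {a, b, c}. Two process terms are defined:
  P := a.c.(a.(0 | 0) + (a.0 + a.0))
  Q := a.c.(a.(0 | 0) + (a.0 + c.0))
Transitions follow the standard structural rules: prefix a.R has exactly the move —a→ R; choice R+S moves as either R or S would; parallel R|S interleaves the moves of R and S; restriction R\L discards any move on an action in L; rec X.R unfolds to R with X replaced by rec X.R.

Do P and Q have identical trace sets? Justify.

NO — witness ⟨acc⟩

Reachable graph of P (5 states):
  u0 = a.c.(a.(0 | 0) + (a.0 + a.0)) | =a=> u1
  u1 = c.(a.(0 | 0) + (a.0 + a.0)) | =c=> u2
  u2 = a.(0 | 0) + (a.0 + a.0) | =a=> u3, =a=> u4
  u3 = 0 | (no moves)
  u4 = 0 | 0 | (no moves)
Reachable graph of Q (5 states):
  v0 = a.c.(a.(0 | 0) + (a.0 + c.0)) | =a=> v1
  v1 = c.(a.(0 | 0) + (a.0 + c.0)) | =c=> v2
  v2 = a.(0 | 0) + (a.0 + c.0) | =a=> v3, =a=> v4, =c=> v3
  v3 = 0 | (no moves)
  v4 = 0 | 0 | (no moves)
Run σ = ⟨acc⟩ on Q: start {v0}
  step 1 (a): {v1}
  step 2 (c): {v2}
  step 3 (c): {v3}
  — Q admits the full trace.
Run σ = ⟨acc⟩ on P: start {u0}
  step 1 (a): {u1}
  step 2 (c): {u2}
  step 3 (c): ∅ (P stuck)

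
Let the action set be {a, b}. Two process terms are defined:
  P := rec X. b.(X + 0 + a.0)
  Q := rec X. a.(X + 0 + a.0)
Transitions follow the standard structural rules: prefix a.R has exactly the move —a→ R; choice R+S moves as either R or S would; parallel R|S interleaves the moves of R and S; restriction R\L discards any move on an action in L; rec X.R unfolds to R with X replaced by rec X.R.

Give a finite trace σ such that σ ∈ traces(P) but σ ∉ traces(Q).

b

P's transition system — 3 states:
  u0 = rec X. b.(X + 0 + a.0) :: -b-> u1
  u1 = (rec X. b.(X + 0 + a.0)) + 0 + a.0 :: -a-> u2, -b-> u1
  u2 = 0 :: stopped
Q's transition system — 3 states:
  v0 = rec X. a.(X + 0 + a.0) :: -a-> v1
  v1 = (rec X. a.(X + 0 + a.0)) + 0 + a.0 :: -a-> v1, -a-> v2
  v2 = 0 :: stopped
Executing b from P (initial set {u0}):
  step 1 (b): {u1}
  ✓ P
Executing b from Q (initial set {v0}):
  step 1 (b): ∅ (Q stuck)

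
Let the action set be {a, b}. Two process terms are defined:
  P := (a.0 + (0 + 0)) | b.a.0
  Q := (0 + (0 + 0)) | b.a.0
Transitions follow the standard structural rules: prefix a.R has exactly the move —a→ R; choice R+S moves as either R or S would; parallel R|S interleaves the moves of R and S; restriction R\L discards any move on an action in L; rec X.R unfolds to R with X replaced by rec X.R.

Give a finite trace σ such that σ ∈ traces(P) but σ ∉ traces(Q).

a

Reachable graph of P (6 states):
  p0 = (a.0 + (0 + 0)) | b.a.0 | ··a··> p1, ··b··> p2
  p1 = 0 | b.a.0 | ··b··> p3
  p2 = (a.0 + (0 + 0)) | a.0 | ··a··> p3, ··a··> p4
  p3 = 0 | a.0 | ··a··> p5
  p4 = (a.0 + (0 + 0)) | 0 | ··a··> p5
  p5 = 0 | 0 | deadlocked
Reachable graph of Q (3 states):
  q0 = (0 + (0 + 0)) | b.a.0 | ··b··> q1
  q1 = (0 + (0 + 0)) | a.0 | ··a··> q2
  q2 = (0 + (0 + 0)) | 0 | deadlocked
Trace ⟨a⟩ through P, begin at {p0}:
  after a @ step 1: {p1}
  — P admits the full trace.
Trace ⟨a⟩ through Q, begin at {q0}:
  after a @ step 1: ∅ (Q stuck)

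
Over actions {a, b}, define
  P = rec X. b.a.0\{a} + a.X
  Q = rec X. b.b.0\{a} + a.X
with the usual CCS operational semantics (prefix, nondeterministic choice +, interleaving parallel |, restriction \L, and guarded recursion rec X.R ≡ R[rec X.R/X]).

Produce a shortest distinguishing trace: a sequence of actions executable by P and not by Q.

ba

LTS(P): 3 reachable states
  s0 = rec X. b.a.0\{a} + a.X :: ··a··> s0, ··b··> s1
  s1 = a.0\{a} :: ··a··> s2
  s2 = 0\{a} :: ∅
LTS(Q): 3 reachable states
  t0 = rec X. b.b.0\{a} + a.X :: ··a··> t0, ··b··> t1
  t1 = b.0\{a} :: ··b··> t2
  t2 = 0\{a} :: ∅
Run σ = ⟨ba⟩ on P: start {s0}
  after b @ step 1: {s1}
  after a @ step 2: {s2}
  ✓ P
Run σ = ⟨ba⟩ on Q: start {t0}
  after b @ step 1: {t1}
  after a @ step 2: ∅ (Q stuck)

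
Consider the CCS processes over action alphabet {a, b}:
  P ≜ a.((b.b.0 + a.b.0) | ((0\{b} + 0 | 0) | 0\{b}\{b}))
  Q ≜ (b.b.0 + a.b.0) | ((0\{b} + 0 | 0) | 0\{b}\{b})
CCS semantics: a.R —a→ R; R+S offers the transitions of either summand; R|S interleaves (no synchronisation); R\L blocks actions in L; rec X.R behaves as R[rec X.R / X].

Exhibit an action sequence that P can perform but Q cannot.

aa

LTS(P): 4 reachable states
  u0 = a.((b.b.0 + a.b.0) | ((0\{b} + 0 | 0) | 0\{b}\{b})) → ··a··> u1
  u1 = (b.b.0 + a.b.0) | ((0\{b} + 0 | 0) | 0\{b}\{b}) → ··a··> u2, ··b··> u2
  u2 = b.0 | ((0\{b} + 0 | 0) | 0\{b}\{b}) → ··b··> u3
  u3 = 0 | ((0\{b} + 0 | 0) | 0\{b}\{b}) → ·
LTS(Q): 3 reachable states
  v0 = (b.b.0 + a.b.0) | ((0\{b} + 0 | 0) | 0\{b}\{b}) → ··a··> v1, ··b··> v1
  v1 = b.0 | ((0\{b} + 0 | 0) | 0\{b}\{b}) → ··b··> v2
  v2 = 0 | ((0\{b} + 0 | 0) | 0\{b}\{b}) → ·
Trace ⟨aa⟩ through P, begin at {u0}:
  after a @ step 1: {u1}
  after a @ step 2: {u2}
  P completes σ.
Trace ⟨aa⟩ through Q, begin at {v0}:
  after a @ step 1: {v1}
  after a @ step 2: no successor for Q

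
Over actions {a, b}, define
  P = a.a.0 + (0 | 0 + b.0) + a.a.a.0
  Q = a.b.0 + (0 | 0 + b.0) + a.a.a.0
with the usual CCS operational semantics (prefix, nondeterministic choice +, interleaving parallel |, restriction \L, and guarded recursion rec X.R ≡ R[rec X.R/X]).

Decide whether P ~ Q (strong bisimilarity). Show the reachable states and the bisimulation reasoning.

not bisimilar

LTS(P): 4 reachable states
  u0 = a.a.0 + (0 | 0 + b.0) + a.a.a.0 has moves =a=> u1, =a=> u2, =b=> u3
  u1 = a.0 has moves =a=> u3
  u2 = a.a.0 has moves =a=> u1
  u3 = 0 has moves ·
LTS(Q): 5 reachable states
  v0 = a.b.0 + (0 | 0 + b.0) + a.a.a.0 has moves =a=> v1, =a=> v2, =b=> v3
  v1 = a.a.0 has moves =a=> v4
  v2 = b.0 has moves =b=> v3
  v3 = 0 has moves ·
  v4 = a.0 has moves =a=> v3
Bisimilarity quotient blocks:
  B0 = {u0}
  B1 = {u2, v1}
  B2 = {u1, v4}
  B3 = {u3, v3}
  B4 = {v0}
  B5 = {v2}
u0 ∈ B0, v0 ∈ B4 → different blocks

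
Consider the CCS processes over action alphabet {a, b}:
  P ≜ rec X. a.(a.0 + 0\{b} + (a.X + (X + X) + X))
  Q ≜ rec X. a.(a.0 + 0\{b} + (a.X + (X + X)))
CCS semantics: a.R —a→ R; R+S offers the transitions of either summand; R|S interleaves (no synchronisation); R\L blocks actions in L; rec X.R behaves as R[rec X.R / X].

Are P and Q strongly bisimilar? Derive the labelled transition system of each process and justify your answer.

P ~ Q

LTS(P): 3 reachable states
  u0 = rec X. a.(a.0 + 0\{b} + (a.X + (X + X) + X)) has moves ··a··> u1
  u1 = a.0 + 0\{b} + (a.(rec X. a.(a.0 + 0\{b} + (a.X + (X + X) + X))) + ((rec X. a.(a.0 + 0\{b} + (a.X + (X + X) + X))) + (rec X. a.(a.0 + 0\{b} + (a.X + (X + X) + X)))) + (rec X. a.(a.0 + 0\{b} + (a.X + (X + X) + X)))) has moves ··a··> u0, ··a··> u1, ··a··> u2
  u2 = 0 has moves ∅
LTS(Q): 3 reachable states
  v0 = rec X. a.(a.0 + 0\{b} + (a.X + (X + X))) has moves ··a··> v1
  v1 = a.0 + 0\{b} + (a.(rec X. a.(a.0 + 0\{b} + (a.X + (X + X)))) + ((rec X. a.(a.0 + 0\{b} + (a.X + (X + X)))) + (rec X. a.(a.0 + 0\{b} + (a.X + (X + X)))))) has moves ··a··> v0, ··a··> v1, ··a··> v2
  v2 = 0 has moves ∅
Partition-refinement fixed point:
  B0 = {u0, v0}
  B1 = {u1, v1}
  B2 = {u2, v2}
u0 ∈ B0, v0 ∈ B0 → same block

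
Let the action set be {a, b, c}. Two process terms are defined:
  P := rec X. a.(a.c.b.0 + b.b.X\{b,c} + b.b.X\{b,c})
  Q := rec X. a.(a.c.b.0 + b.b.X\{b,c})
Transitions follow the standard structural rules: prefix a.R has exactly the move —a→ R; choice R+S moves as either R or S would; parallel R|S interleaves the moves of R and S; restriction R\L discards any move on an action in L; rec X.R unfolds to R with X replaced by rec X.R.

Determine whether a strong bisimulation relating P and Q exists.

YES

LTS(P): 9 reachable states
  p0 = rec X. a.(a.c.b.0 + b.b.X\{b,c} + b.b.X\{b,c}) → —a→ p1
  p1 = a.c.b.0 + b.b.(rec X. a.(a.c.b.0 + b.b.X\{b,c} + b.b.X\{b,c}))\{b,c} + b.b.(rec X. a.(a.c.b.0 + b.b.X\{b,c} + b.b.X\{b,c}))\{b,c} → —a→ p2, —b→ p3
  p2 = c.b.0 → —c→ p4
  p3 = b.(rec X. a.(a.c.b.0 + b.b.X\{b,c} + b.b.X\{b,c}))\{b,c} → —b→ p5
  p4 = b.0 → —b→ p6
  p5 = (rec X. a.(a.c.b.0 + b.b.X\{b,c} + b.b.X\{b,c}))\{b,c} → —a→ p7
  p6 = 0 → deadlocked
  p7 = (a.c.b.0 + b.b.(rec X. a.(a.c.b.0 + b.b.X\{b,c} + b.b.X\{b,c}))\{b,c} + b.b.(rec X. a.(a.c.b.0 + b.b.X\{b,c} + b.b.X\{b,c}))\{b,c})\{b,c} → —a→ p8
  p8 = (c.b.0)\{b,c} → deadlocked
LTS(Q): 9 reachable states
  q0 = rec X. a.(a.c.b.0 + b.b.X\{b,c}) → —a→ q1
  q1 = a.c.b.0 + b.b.(rec X. a.(a.c.b.0 + b.b.X\{b,c}))\{b,c} → —a→ q2, —b→ q3
  q2 = c.b.0 → —c→ q4
  q3 = b.(rec X. a.(a.c.b.0 + b.b.X\{b,c}))\{b,c} → —b→ q5
  q4 = b.0 → —b→ q6
  q5 = (rec X. a.(a.c.b.0 + b.b.X\{b,c}))\{b,c} → —a→ q7
  q6 = 0 → deadlocked
  q7 = (a.c.b.0 + b.b.(rec X. a.(a.c.b.0 + b.b.X\{b,c}))\{b,c})\{b,c} → —a→ q8
  q8 = (c.b.0)\{b,c} → deadlocked
Bisimilarity quotient blocks:
  B0 = {p0, q0}
  B1 = {p1, q1}
  B2 = {p2, q2}
  B3 = {p4, q4}
  B4 = {p6, p8, q6, q8}
  B5 = {p3, q3}
  B6 = {p5, q5}
  B7 = {p7, q7}
p0 ∈ B0, q0 ∈ B0 → same block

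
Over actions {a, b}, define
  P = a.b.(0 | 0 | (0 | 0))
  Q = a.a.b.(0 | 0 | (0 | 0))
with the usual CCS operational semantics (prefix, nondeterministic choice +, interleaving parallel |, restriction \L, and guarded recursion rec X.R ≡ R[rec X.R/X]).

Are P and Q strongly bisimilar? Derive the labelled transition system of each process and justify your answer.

not bisimilar

LTS(P): 3 reachable states
  m0 = a.b.(0 | 0 | (0 | 0)) has moves --a--▸ m1
  m1 = b.(0 | 0 | (0 | 0)) has moves --b--▸ m2
  m2 = 0 | 0 | (0 | 0) has moves deadlocked
LTS(Q): 4 reachable states
  n0 = a.a.b.(0 | 0 | (0 | 0)) has moves --a--▸ n1
  n1 = a.b.(0 | 0 | (0 | 0)) has moves --a--▸ n2
  n2 = b.(0 | 0 | (0 | 0)) has moves --b--▸ n3
  n3 = 0 | 0 | (0 | 0) has moves deadlocked
Coarsest stable partition (strong bisimilarity classes):
  B0 = {m0, n1}
  B1 = {m1, n2}
  B2 = {m2, n3}
  B3 = {n0}
m0 ∈ B0, n0 ∈ B3 → different blocks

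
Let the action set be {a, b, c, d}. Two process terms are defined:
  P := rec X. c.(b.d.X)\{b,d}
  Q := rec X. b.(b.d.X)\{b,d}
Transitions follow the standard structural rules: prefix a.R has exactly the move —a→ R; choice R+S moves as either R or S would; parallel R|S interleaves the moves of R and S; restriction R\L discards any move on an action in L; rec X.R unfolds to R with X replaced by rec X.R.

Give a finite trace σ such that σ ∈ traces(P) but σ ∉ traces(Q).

c

P's transition system — 2 states:
  u0 = rec X. c.(b.d.X)\{b,d} | =c=> u1
  u1 = (b.d.(rec X. c.(b.d.X)\{b,d}))\{b,d} | deadlocked
Q's transition system — 2 states:
  v0 = rec X. b.(b.d.X)\{b,d} | =b=> v1
  v1 = (b.d.(rec X. b.(b.d.X)\{b,d}))\{b,d} | deadlocked
Trace ⟨c⟩ through P, begin at {u0}:
  [1] c ⇒ {u1}
  — P admits the full trace.
Trace ⟨c⟩ through Q, begin at {v0}:
  [1] c ⇒ ∅  — Q cannot continue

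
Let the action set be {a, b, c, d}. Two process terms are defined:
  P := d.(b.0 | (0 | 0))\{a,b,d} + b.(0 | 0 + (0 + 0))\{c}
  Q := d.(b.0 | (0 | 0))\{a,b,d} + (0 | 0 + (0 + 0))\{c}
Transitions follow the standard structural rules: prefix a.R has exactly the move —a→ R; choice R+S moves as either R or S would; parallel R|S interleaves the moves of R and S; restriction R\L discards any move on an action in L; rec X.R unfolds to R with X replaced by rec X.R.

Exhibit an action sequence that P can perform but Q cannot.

b

LTS(P): 3 reachable states
  u0 = d.(b.0 | (0 | 0))\{a,b,d} + b.(0 | 0 + (0 + 0))\{c} :: -b-> u1, -d-> u2
  u1 = (0 | 0 + (0 + 0))\{c} :: deadlocked
  u2 = (b.0 | (0 | 0))\{a,b,d} :: deadlocked
LTS(Q): 2 reachable states
  v0 = d.(b.0 | (0 | 0))\{a,b,d} + (0 | 0 + (0 + 0))\{c} :: -d-> v1
  v1 = (b.0 | (0 | 0))\{a,b,d} :: deadlocked
Trace ⟨b⟩ through P, begin at {u0}:
  step 1 (b): {u1}
  ✓ P
Trace ⟨b⟩ through Q, begin at {v0}:
  step 1 (b): no successor for Q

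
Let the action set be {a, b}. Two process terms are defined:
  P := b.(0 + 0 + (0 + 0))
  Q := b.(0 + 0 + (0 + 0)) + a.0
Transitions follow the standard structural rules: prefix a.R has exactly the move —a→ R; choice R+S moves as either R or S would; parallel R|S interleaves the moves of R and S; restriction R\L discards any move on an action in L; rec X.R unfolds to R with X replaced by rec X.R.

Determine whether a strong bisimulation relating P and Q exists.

LTS(P): 2 reachable states
  p0 = b.(0 + 0 + (0 + 0)) | —b→ p1
  p1 = 0 + 0 + (0 + 0) | ∅
LTS(Q): 3 reachable states
  q0 = b.(0 + 0 + (0 + 0)) + a.0 | —a→ q1, —b→ q2
  q1 = 0 | ∅
  q2 = 0 + 0 + (0 + 0) | ∅
Bisimilarity quotient blocks:
  B0 = {p0}
  B1 = {p1, q1, q2}
  B2 = {q0}
p0 ∈ B0, q0 ∈ B2 → different blocks

P ≁ Q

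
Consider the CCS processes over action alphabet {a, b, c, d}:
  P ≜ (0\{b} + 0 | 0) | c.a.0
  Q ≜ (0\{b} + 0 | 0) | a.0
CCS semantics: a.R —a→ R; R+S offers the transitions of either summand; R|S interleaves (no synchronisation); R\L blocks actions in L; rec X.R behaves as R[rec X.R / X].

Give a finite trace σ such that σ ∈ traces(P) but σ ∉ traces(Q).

P's transition system — 3 states:
  s0 = (0\{b} + 0 | 0) | c.a.0 ⊢ -c-> s1
  s1 = (0\{b} + 0 | 0) | a.0 ⊢ -a-> s2
  s2 = (0\{b} + 0 | 0) | 0 ⊢ ·
Q's transition system — 2 states:
  t0 = (0\{b} + 0 | 0) | a.0 ⊢ -a-> t1
  t1 = (0\{b} + 0 | 0) | 0 ⊢ ·
Executing c from P (initial set {s0}):
  after c @ step 1: {s1}
  P completes σ.
Executing c from Q (initial set {t0}):
  after c @ step 1: ∅  — Q cannot continue

c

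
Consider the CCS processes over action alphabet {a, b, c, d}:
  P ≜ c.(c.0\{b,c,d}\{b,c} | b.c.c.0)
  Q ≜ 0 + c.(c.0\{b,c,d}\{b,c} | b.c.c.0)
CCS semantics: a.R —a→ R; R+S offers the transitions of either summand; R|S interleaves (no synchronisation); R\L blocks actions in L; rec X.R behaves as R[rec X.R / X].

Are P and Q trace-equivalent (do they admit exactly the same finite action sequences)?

LTS(P): 9 reachable states
  u0 = c.(c.0\{b,c,d}\{b,c} | b.c.c.0) → ··c··> u1
  u1 = c.0\{b,c,d}\{b,c} | b.c.c.0 → ··b··> u2, ··c··> u3
  u2 = c.0\{b,c,d}\{b,c} | c.c.0 → ··c··> u4, ··c··> u5
  u3 = 0\{b,c,d}\{b,c} | b.c.c.0 → ··b··> u4
  u4 = 0\{b,c,d}\{b,c} | c.c.0 → ··c··> u6
  u5 = c.0\{b,c,d}\{b,c} | c.0 → ··c··> u6, ··c··> u7
  u6 = 0\{b,c,d}\{b,c} | c.0 → ··c··> u8
  u7 = c.0\{b,c,d}\{b,c} | 0 → ··c··> u8
  u8 = 0\{b,c,d}\{b,c} | 0 → deadlocked
LTS(Q): 9 reachable states
  v0 = 0 + c.(c.0\{b,c,d}\{b,c} | b.c.c.0) → ··c··> v1
  v1 = c.0\{b,c,d}\{b,c} | b.c.c.0 → ··b··> v2, ··c··> v3
  v2 = c.0\{b,c,d}\{b,c} | c.c.0 → ··c··> v4, ··c··> v5
  v3 = 0\{b,c,d}\{b,c} | b.c.c.0 → ··b··> v4
  v4 = 0\{b,c,d}\{b,c} | c.c.0 → ··c··> v6
  v5 = c.0\{b,c,d}\{b,c} | c.0 → ··c··> v6, ··c··> v7
  v6 = 0\{b,c,d}\{b,c} | c.0 → ··c··> v8
  v7 = c.0\{b,c,d}\{b,c} | 0 → ··c··> v8
  v8 = 0\{b,c,d}\{b,c} | 0 → deadlocked
Bisimilarity quotient blocks:
  B0 = {u0, v0}
  B1 = {u1, v1}
  B2 = {u3, v3}
  B3 = {u4, u5, v4, v5}
  B4 = {u6, u7, v6, v7}
  B5 = {u8, v8}
  B6 = {u2, v2}
u0 ∈ B0, v0 ∈ B0 → same block
Bisimilar ⇒ trace-equivalent.

YES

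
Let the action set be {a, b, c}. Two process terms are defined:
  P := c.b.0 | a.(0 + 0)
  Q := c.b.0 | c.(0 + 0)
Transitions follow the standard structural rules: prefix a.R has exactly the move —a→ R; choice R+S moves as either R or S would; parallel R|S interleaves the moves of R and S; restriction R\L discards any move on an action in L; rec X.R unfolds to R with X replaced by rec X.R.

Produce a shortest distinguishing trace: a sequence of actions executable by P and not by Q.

Reachable graph of P (6 states):
  p0 = c.b.0 | a.(0 + 0) ⊢ --a--▸ p1, --c--▸ p2
  p1 = c.b.0 | (0 + 0) ⊢ --c--▸ p3
  p2 = b.0 | a.(0 + 0) ⊢ --a--▸ p3, --b--▸ p4
  p3 = b.0 | (0 + 0) ⊢ --b--▸ p5
  p4 = 0 | a.(0 + 0) ⊢ --a--▸ p5
  p5 = 0 | (0 + 0) ⊢ deadlocked
Reachable graph of Q (6 states):
  q0 = c.b.0 | c.(0 + 0) ⊢ --c--▸ q1, --c--▸ q2
  q1 = b.0 | c.(0 + 0) ⊢ --b--▸ q3, --c--▸ q4
  q2 = c.b.0 | (0 + 0) ⊢ --c--▸ q4
  q3 = 0 | c.(0 + 0) ⊢ --c--▸ q5
  q4 = b.0 | (0 + 0) ⊢ --b--▸ q5
  q5 = 0 | (0 + 0) ⊢ deadlocked
Trace ⟨a⟩ through P, begin at {p0}:
  step 1 (a): {p1}
  P completes σ.
Trace ⟨a⟩ through Q, begin at {q0}:
  step 1 (a): ∅ (Q stuck)

a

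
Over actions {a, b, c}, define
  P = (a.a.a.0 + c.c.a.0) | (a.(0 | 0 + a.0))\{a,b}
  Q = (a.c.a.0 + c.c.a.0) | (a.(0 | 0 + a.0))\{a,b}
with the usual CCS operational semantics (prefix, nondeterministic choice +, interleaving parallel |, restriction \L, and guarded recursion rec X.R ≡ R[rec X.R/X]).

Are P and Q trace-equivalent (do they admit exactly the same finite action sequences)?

traces(P) ≠ traces(Q) — witness ⟨aa⟩

Reachable graph of P (5 states):
  s0 = (a.a.a.0 + c.c.a.0) | (a.(0 | 0 + a.0))\{a,b} | -a-> s1, -c-> s2
  s1 = a.a.0 | (a.(0 | 0 + a.0))\{a,b} | -a-> s3
  s2 = c.a.0 | (a.(0 | 0 + a.0))\{a,b} | -c-> s3
  s3 = a.0 | (a.(0 | 0 + a.0))\{a,b} | -a-> s4
  s4 = 0 | (a.(0 | 0 + a.0))\{a,b} | (no moves)
Reachable graph of Q (4 states):
  t0 = (a.c.a.0 + c.c.a.0) | (a.(0 | 0 + a.0))\{a,b} | -a-> t1, -c-> t1
  t1 = c.a.0 | (a.(0 | 0 + a.0))\{a,b} | -c-> t2
  t2 = a.0 | (a.(0 | 0 + a.0))\{a,b} | -a-> t3
  t3 = 0 | (a.(0 | 0 + a.0))\{a,b} | (no moves)
Run σ = ⟨aa⟩ on P: start {s0}
  [1] a ⇒ {s1}
  [2] a ⇒ {s3}
  ✓ P
Run σ = ⟨aa⟩ on Q: start {t0}
  [1] a ⇒ {t1}
  [2] a ⇒ no successor for Q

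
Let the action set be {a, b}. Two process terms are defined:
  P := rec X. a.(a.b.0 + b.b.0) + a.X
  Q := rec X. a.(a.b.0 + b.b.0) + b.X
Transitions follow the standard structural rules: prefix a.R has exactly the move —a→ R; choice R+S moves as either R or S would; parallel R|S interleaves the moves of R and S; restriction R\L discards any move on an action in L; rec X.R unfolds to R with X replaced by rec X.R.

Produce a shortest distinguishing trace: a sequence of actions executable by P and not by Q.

aaa

Reachable graph of P (4 states):
  m0 = rec X. a.(a.b.0 + b.b.0) + a.X ⊢ --a--▸ m0, --a--▸ m1
  m1 = a.b.0 + b.b.0 ⊢ --a--▸ m2, --b--▸ m2
  m2 = b.0 ⊢ --b--▸ m3
  m3 = 0 ⊢ ·
Reachable graph of Q (4 states):
  n0 = rec X. a.(a.b.0 + b.b.0) + b.X ⊢ --a--▸ n1, --b--▸ n0
  n1 = a.b.0 + b.b.0 ⊢ --a--▸ n2, --b--▸ n2
  n2 = b.0 ⊢ --b--▸ n3
  n3 = 0 ⊢ ·
Executing aaa from P (initial set {m0}):
  after a @ step 1: {m0, m1}
  after a @ step 2: {m0, m1, m2}
  after a @ step 3: {m0, m1, m2}
  P completes σ.
Executing aaa from Q (initial set {n0}):
  after a @ step 1: {n1}
  after a @ step 2: {n2}
  after a @ step 3: ∅  — Q cannot continue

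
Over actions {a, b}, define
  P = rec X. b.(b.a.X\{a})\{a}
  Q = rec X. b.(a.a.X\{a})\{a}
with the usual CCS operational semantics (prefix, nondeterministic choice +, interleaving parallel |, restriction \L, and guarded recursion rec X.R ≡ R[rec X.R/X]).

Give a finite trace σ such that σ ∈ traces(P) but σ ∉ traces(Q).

bb

LTS(P): 3 reachable states
  m0 = rec X. b.(b.a.X\{a})\{a} :: —b→ m1
  m1 = (b.a.(rec X. b.(b.a.X\{a})\{a})\{a})\{a} :: —b→ m2
  m2 = (a.(rec X. b.(b.a.X\{a})\{a})\{a})\{a} :: deadlocked
LTS(Q): 2 reachable states
  n0 = rec X. b.(a.a.X\{a})\{a} :: —b→ n1
  n1 = (a.a.(rec X. b.(a.a.X\{a})\{a})\{a})\{a} :: deadlocked
Trace ⟨bb⟩ through P, begin at {m0}:
  after b @ step 1: {m1}
  after b @ step 2: {m2}
  P completes σ.
Trace ⟨bb⟩ through Q, begin at {n0}:
  after b @ step 1: {n1}
  after b @ step 2: ∅  — Q cannot continue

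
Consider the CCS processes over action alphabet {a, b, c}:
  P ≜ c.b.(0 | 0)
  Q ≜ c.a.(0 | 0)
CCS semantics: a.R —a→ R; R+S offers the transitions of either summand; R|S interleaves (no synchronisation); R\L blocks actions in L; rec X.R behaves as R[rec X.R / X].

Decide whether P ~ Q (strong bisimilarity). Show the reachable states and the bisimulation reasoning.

P ≁ Q

Reachable graph of P (3 states):
  m0 = c.b.(0 | 0) has moves ··c··> m1
  m1 = b.(0 | 0) has moves ··b··> m2
  m2 = 0 | 0 has moves (no moves)
Reachable graph of Q (3 states):
  n0 = c.a.(0 | 0) has moves ··c··> n1
  n1 = a.(0 | 0) has moves ··a··> n2
  n2 = 0 | 0 has moves (no moves)
Bisimilarity quotient blocks:
  B0 = {m0}
  B1 = {m1}
  B2 = {m2, n2}
  B3 = {n0}
  B4 = {n1}
m0 ∈ B0, n0 ∈ B3 → different blocks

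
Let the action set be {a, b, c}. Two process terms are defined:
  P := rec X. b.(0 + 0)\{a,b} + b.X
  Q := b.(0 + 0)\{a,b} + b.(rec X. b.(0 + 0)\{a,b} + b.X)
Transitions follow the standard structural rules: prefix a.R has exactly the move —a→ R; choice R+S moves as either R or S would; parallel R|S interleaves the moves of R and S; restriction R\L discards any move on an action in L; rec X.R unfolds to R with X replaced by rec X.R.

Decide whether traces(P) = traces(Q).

traces(P) = traces(Q)

LTS(P): 2 reachable states
  u0 = rec X. b.(0 + 0)\{a,b} + b.X → —b→ u0, —b→ u1
  u1 = (0 + 0)\{a,b} → (no moves)
LTS(Q): 3 reachable states
  v0 = b.(0 + 0)\{a,b} + b.(rec X. b.(0 + 0)\{a,b} + b.X) → —b→ v1, —b→ v2
  v1 = (0 + 0)\{a,b} → (no moves)
  v2 = rec X. b.(0 + 0)\{a,b} + b.X → —b→ v1, —b→ v2
Bisimilarity quotient blocks:
  B0 = {u0, v0, v2}
  B1 = {u1, v1}
u0 ∈ B0, v0 ∈ B0 → same block
Bisimilar ⇒ trace-equivalent.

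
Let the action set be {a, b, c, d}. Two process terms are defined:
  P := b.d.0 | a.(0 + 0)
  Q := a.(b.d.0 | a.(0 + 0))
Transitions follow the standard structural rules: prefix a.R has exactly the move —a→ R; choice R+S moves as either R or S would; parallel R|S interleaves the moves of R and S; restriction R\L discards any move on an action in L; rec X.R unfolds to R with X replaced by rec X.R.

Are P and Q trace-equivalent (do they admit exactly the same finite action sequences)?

traces(P) ≠ traces(Q) — witness ⟨b⟩

P's transition system — 6 states:
  m0 = b.d.0 | a.(0 + 0) → ··a··> m1, ··b··> m2
  m1 = b.d.0 | (0 + 0) → ··b··> m3
  m2 = d.0 | a.(0 + 0) → ··a··> m3, ··d··> m4
  m3 = d.0 | (0 + 0) → ··d··> m5
  m4 = 0 | a.(0 + 0) → ··a··> m5
  m5 = 0 | (0 + 0) → ∅
Q's transition system — 7 states:
  n0 = a.(b.d.0 | a.(0 + 0)) → ··a··> n1
  n1 = b.d.0 | a.(0 + 0) → ··a··> n2, ··b··> n3
  n2 = b.d.0 | (0 + 0) → ··b··> n4
  n3 = d.0 | a.(0 + 0) → ··a··> n4, ··d··> n5
  n4 = d.0 | (0 + 0) → ··d··> n6
  n5 = 0 | a.(0 + 0) → ··a··> n6
  n6 = 0 | (0 + 0) → ∅
Trace ⟨b⟩ through P, begin at {m0}:
  [1] b ⇒ {m2}
  — P admits the full trace.
Trace ⟨b⟩ through Q, begin at {n0}:
  [1] b ⇒ ∅ (Q stuck)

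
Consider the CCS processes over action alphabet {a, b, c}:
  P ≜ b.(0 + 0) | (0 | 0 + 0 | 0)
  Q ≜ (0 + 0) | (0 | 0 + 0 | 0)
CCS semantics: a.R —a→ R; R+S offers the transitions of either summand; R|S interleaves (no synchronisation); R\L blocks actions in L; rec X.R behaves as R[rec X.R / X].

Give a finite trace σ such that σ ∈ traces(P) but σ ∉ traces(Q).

b

P's transition system — 2 states:
  m0 = b.(0 + 0) | (0 | 0 + 0 | 0) ⊢ ··b··> m1
  m1 = (0 + 0) | (0 | 0 + 0 | 0) ⊢ ∅
Q's transition system — 1 states:
  n0 = (0 + 0) | (0 | 0 + 0 | 0) ⊢ ∅
Trace ⟨b⟩ through P, begin at {m0}:
  after b @ step 1: {m1}
  P completes σ.
Trace ⟨b⟩ through Q, begin at {n0}:
  after b @ step 1: no successor for Q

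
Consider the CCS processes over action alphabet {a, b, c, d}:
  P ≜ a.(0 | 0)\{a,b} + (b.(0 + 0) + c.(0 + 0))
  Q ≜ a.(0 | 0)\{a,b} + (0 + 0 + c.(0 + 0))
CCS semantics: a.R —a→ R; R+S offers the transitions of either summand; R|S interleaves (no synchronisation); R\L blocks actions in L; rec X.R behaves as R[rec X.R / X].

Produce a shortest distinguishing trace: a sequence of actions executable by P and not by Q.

Reachable graph of P (3 states):
  p0 = a.(0 | 0)\{a,b} + (b.(0 + 0) + c.(0 + 0)) ⊢ ··a··> p1, ··b··> p2, ··c··> p2
  p1 = (0 | 0)\{a,b} ⊢ ·
  p2 = 0 + 0 ⊢ ·
Reachable graph of Q (3 states):
  q0 = a.(0 | 0)\{a,b} + (0 + 0 + c.(0 + 0)) ⊢ ··a··> q1, ··c··> q2
  q1 = (0 | 0)\{a,b} ⊢ ·
  q2 = 0 + 0 ⊢ ·
Run σ = ⟨b⟩ on P: start {p0}
  after b @ step 1: {p2}
  P completes σ.
Run σ = ⟨b⟩ on Q: start {q0}
  after b @ step 1: ∅ (Q stuck)

b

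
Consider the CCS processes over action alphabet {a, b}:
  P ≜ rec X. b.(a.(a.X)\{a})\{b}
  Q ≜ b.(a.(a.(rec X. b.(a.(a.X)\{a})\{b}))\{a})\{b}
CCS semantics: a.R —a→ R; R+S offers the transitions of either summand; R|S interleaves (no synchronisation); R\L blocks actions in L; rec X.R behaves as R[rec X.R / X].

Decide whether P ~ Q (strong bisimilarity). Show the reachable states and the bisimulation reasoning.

Reachable graph of P (3 states):
  m0 = rec X. b.(a.(a.X)\{a})\{b} ⊢ ··b··> m1
  m1 = (a.(a.(rec X. b.(a.(a.X)\{a})\{b}))\{a})\{b} ⊢ ··a··> m2
  m2 = (a.(rec X. b.(a.(a.X)\{a})\{b}))\{a}\{b} ⊢ ∅
Reachable graph of Q (3 states):
  n0 = b.(a.(a.(rec X. b.(a.(a.X)\{a})\{b}))\{a})\{b} ⊢ ··b··> n1
  n1 = (a.(a.(rec X. b.(a.(a.X)\{a})\{b}))\{a})\{b} ⊢ ··a··> n2
  n2 = (a.(rec X. b.(a.(a.X)\{a})\{b}))\{a}\{b} ⊢ ∅
Partition-refinement fixed point:
  B0 = {m0, n0}
  B1 = {m1, n1}
  B2 = {m2, n2}
m0 ∈ B0, n0 ∈ B0 → same block

P ~ Q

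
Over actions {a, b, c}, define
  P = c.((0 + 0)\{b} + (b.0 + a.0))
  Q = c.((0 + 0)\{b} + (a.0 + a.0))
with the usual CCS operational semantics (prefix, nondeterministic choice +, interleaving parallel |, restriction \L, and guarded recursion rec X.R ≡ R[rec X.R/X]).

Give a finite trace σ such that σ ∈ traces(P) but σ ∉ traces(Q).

LTS(P): 3 reachable states
  m0 = c.((0 + 0)\{b} + (b.0 + a.0)) has moves ··c··> m1
  m1 = (0 + 0)\{b} + (b.0 + a.0) has moves ··a··> m2, ··b··> m2
  m2 = 0 has moves stopped
LTS(Q): 3 reachable states
  n0 = c.((0 + 0)\{b} + (a.0 + a.0)) has moves ··c··> n1
  n1 = (0 + 0)\{b} + (a.0 + a.0) has moves ··a··> n2
  n2 = 0 has moves stopped
Executing cb from P (initial set {m0}):
  step 1 (c): {m1}
  step 2 (b): {m2}
  P completes σ.
Executing cb from Q (initial set {n0}):
  step 1 (c): {n1}
  step 2 (b): ∅  — Q cannot continue

cb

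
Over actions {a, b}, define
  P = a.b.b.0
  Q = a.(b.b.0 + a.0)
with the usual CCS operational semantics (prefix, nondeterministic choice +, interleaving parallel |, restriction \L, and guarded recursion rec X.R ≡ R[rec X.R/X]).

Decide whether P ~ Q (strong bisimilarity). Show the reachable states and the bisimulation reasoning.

not bisimilar

LTS(P): 4 reachable states
  u0 = a.b.b.0 → --a--▸ u1
  u1 = b.b.0 → --b--▸ u2
  u2 = b.0 → --b--▸ u3
  u3 = 0 → stopped
LTS(Q): 4 reachable states
  v0 = a.(b.b.0 + a.0) → --a--▸ v1
  v1 = b.b.0 + a.0 → --a--▸ v2, --b--▸ v3
  v2 = 0 → stopped
  v3 = b.0 → --b--▸ v2
Bisimilarity quotient blocks:
  B0 = {u0}
  B1 = {u1}
  B2 = {u2, v3}
  B3 = {u3, v2}
  B4 = {v0}
  B5 = {v1}
u0 ∈ B0, v0 ∈ B4 → different blocks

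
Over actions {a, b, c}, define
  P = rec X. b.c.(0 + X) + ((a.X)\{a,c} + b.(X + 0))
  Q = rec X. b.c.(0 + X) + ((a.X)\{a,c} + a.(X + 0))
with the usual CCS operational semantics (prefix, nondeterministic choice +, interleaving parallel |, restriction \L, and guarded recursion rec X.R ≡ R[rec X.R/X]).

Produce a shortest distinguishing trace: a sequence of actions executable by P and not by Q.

bb

Reachable graph of P (4 states):
  u0 = rec X. b.c.(0 + X) + ((a.X)\{a,c} + b.(X + 0)) | —b→ u1, —b→ u2
  u1 = (rec X. b.c.(0 + X) + ((a.X)\{a,c} + b.(X + 0))) + 0 | —b→ u1, —b→ u2
  u2 = c.(0 + (rec X. b.c.(0 + X) + ((a.X)\{a,c} + b.(X + 0)))) | —c→ u3
  u3 = 0 + (rec X. b.c.(0 + X) + ((a.X)\{a,c} + b.(X + 0))) | —b→ u1, —b→ u2
Reachable graph of Q (4 states):
  v0 = rec X. b.c.(0 + X) + ((a.X)\{a,c} + a.(X + 0)) | —a→ v1, —b→ v2
  v1 = (rec X. b.c.(0 + X) + ((a.X)\{a,c} + a.(X + 0))) + 0 | —a→ v1, —b→ v2
  v2 = c.(0 + (rec X. b.c.(0 + X) + ((a.X)\{a,c} + a.(X + 0)))) | —c→ v3
  v3 = 0 + (rec X. b.c.(0 + X) + ((a.X)\{a,c} + a.(X + 0))) | —a→ v1, —b→ v2
Run σ = ⟨bb⟩ on P: start {u0}
  [1] b ⇒ {u1, u2}
  [2] b ⇒ {u1, u2}
  P completes σ.
Run σ = ⟨bb⟩ on Q: start {v0}
  [1] b ⇒ {v2}
  [2] b ⇒ ∅ (Q stuck)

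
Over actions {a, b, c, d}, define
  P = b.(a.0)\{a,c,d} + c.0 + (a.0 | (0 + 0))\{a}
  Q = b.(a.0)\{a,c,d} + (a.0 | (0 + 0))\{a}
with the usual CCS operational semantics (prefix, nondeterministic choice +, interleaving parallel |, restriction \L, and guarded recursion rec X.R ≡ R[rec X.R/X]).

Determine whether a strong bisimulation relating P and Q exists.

P's transition system — 3 states:
  p0 = b.(a.0)\{a,c,d} + c.0 + (a.0 | (0 + 0))\{a} has moves —b→ p1, —c→ p2
  p1 = (a.0)\{a,c,d} has moves ∅
  p2 = 0 has moves ∅
Q's transition system — 2 states:
  q0 = b.(a.0)\{a,c,d} + (a.0 | (0 + 0))\{a} has moves —b→ q1
  q1 = (a.0)\{a,c,d} has moves ∅
Partition-refinement fixed point:
  B0 = {p0}
  B1 = {p1, p2, q1}
  B2 = {q0}
p0 ∈ B0, q0 ∈ B2 → different blocks

NO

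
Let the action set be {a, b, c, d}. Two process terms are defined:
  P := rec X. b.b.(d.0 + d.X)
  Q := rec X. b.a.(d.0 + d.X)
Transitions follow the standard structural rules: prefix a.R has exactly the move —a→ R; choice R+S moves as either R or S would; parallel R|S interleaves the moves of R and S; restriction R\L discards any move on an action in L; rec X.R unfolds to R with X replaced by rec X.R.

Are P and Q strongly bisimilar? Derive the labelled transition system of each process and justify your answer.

P ≁ Q

LTS(P): 4 reachable states
  s0 = rec X. b.b.(d.0 + d.X) :: —b→ s1
  s1 = b.(d.0 + d.(rec X. b.b.(d.0 + d.X))) :: —b→ s2
  s2 = d.0 + d.(rec X. b.b.(d.0 + d.X)) :: —d→ s0, —d→ s3
  s3 = 0 :: ∅
LTS(Q): 4 reachable states
  t0 = rec X. b.a.(d.0 + d.X) :: —b→ t1
  t1 = a.(d.0 + d.(rec X. b.a.(d.0 + d.X))) :: —a→ t2
  t2 = d.0 + d.(rec X. b.a.(d.0 + d.X)) :: —d→ t0, —d→ t3
  t3 = 0 :: ∅
Bisimilarity quotient blocks:
  B0 = {s0}
  B1 = {s1}
  B2 = {s2}
  B3 = {s3, t3}
  B4 = {t0}
  B5 = {t1}
  B6 = {t2}
s0 ∈ B0, t0 ∈ B4 → different blocks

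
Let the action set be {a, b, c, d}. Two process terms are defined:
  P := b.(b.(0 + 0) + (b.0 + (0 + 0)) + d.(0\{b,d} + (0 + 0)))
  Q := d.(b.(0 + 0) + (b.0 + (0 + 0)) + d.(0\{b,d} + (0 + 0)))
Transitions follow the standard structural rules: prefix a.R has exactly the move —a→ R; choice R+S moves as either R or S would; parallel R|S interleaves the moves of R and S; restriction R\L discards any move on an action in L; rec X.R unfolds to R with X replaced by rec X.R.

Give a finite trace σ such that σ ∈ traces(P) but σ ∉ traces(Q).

LTS(P): 5 reachable states
  p0 = b.(b.(0 + 0) + (b.0 + (0 + 0)) + d.(0\{b,d} + (0 + 0))) | =b=> p1
  p1 = b.(0 + 0) + (b.0 + (0 + 0)) + d.(0\{b,d} + (0 + 0)) | =b=> p2, =b=> p3, =d=> p4
  p2 = 0 | (no moves)
  p3 = 0 + 0 | (no moves)
  p4 = 0\{b,d} + (0 + 0) | (no moves)
LTS(Q): 5 reachable states
  q0 = d.(b.(0 + 0) + (b.0 + (0 + 0)) + d.(0\{b,d} + (0 + 0))) | =d=> q1
  q1 = b.(0 + 0) + (b.0 + (0 + 0)) + d.(0\{b,d} + (0 + 0)) | =b=> q2, =b=> q3, =d=> q4
  q2 = 0 | (no moves)
  q3 = 0 + 0 | (no moves)
  q4 = 0\{b,d} + (0 + 0) | (no moves)
Run σ = ⟨b⟩ on P: start {p0}
  [1] b ⇒ {p1}
  — P admits the full trace.
Run σ = ⟨b⟩ on Q: start {q0}
  [1] b ⇒ ∅ (Q stuck)

b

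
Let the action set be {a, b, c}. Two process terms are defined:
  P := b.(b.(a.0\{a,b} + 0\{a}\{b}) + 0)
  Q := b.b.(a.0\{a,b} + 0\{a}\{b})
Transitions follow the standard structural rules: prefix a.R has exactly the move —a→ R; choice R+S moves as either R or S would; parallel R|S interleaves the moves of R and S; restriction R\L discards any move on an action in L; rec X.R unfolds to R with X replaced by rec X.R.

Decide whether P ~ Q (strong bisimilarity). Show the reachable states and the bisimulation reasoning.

LTS(P): 4 reachable states
  s0 = b.(b.(a.0\{a,b} + 0\{a}\{b}) + 0) has moves --b--▸ s1
  s1 = b.(a.0\{a,b} + 0\{a}\{b}) + 0 has moves --b--▸ s2
  s2 = a.0\{a,b} + 0\{a}\{b} has moves --a--▸ s3
  s3 = 0\{a,b} has moves deadlocked
LTS(Q): 4 reachable states
  t0 = b.b.(a.0\{a,b} + 0\{a}\{b}) has moves --b--▸ t1
  t1 = b.(a.0\{a,b} + 0\{a}\{b}) has moves --b--▸ t2
  t2 = a.0\{a,b} + 0\{a}\{b} has moves --a--▸ t3
  t3 = 0\{a,b} has moves deadlocked
Coarsest stable partition (strong bisimilarity classes):
  B0 = {s0, t0}
  B1 = {s1, t1}
  B2 = {s2, t2}
  B3 = {s3, t3}
s0 ∈ B0, t0 ∈ B0 → same block

YES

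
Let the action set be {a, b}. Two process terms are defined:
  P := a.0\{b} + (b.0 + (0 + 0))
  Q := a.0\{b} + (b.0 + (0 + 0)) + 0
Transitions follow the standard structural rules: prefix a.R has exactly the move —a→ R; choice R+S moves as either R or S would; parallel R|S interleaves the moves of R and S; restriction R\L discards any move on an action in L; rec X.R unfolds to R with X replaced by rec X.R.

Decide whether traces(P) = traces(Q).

traces(P) = traces(Q)

LTS(P): 3 reachable states
  s0 = a.0\{b} + (b.0 + (0 + 0)) has moves —a→ s1, —b→ s2
  s1 = 0\{b} has moves stopped
  s2 = 0 has moves stopped
LTS(Q): 3 reachable states
  t0 = a.0\{b} + (b.0 + (0 + 0)) + 0 has moves —a→ t1, —b→ t2
  t1 = 0\{b} has moves stopped
  t2 = 0 has moves stopped
Partition-refinement fixed point:
  B0 = {s0, t0}
  B1 = {s1, s2, t1, t2}
s0 ∈ B0, t0 ∈ B0 → same block
Bisimilar ⇒ trace-equivalent.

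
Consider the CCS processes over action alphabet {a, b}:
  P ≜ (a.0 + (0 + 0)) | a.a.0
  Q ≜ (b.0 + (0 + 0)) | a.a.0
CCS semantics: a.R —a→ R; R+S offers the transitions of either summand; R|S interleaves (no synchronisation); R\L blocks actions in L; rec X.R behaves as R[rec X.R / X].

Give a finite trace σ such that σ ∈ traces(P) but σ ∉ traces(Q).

aaa

P's transition system — 6 states:
  s0 = (a.0 + (0 + 0)) | a.a.0 ⊢ ··a··> s1, ··a··> s2
  s1 = (a.0 + (0 + 0)) | a.0 ⊢ ··a··> s3, ··a··> s4
  s2 = 0 | a.a.0 ⊢ ··a··> s4
  s3 = (a.0 + (0 + 0)) | 0 ⊢ ··a··> s5
  s4 = 0 | a.0 ⊢ ··a··> s5
  s5 = 0 | 0 ⊢ stopped
Q's transition system — 6 states:
  t0 = (b.0 + (0 + 0)) | a.a.0 ⊢ ··a··> t1, ··b··> t2
  t1 = (b.0 + (0 + 0)) | a.0 ⊢ ··a··> t3, ··b··> t4
  t2 = 0 | a.a.0 ⊢ ··a··> t4
  t3 = (b.0 + (0 + 0)) | 0 ⊢ ··b··> t5
  t4 = 0 | a.0 ⊢ ··a··> t5
  t5 = 0 | 0 ⊢ stopped
Trace ⟨aaa⟩ through P, begin at {s0}:
  step 1 (a): {s1, s2}
  step 2 (a): {s3, s4}
  step 3 (a): {s5}
  P completes σ.
Trace ⟨aaa⟩ through Q, begin at {t0}:
  step 1 (a): {t1}
  step 2 (a): {t3}
  step 3 (a): ∅  — Q cannot continue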